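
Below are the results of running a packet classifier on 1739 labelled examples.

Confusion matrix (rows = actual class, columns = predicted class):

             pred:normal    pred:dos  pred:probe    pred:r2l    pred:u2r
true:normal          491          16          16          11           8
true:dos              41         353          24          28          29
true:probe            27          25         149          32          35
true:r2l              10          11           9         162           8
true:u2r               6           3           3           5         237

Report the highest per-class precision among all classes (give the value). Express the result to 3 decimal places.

Per-class precision (TP/(TP+FP)):
  normal: TP=491, FP=41+27+10+6=84 → 491/575 = 0.8539
  dos: TP=353, FP=16+25+11+3=55 → 353/408 = 0.8652
  probe: TP=149, FP=16+24+9+3=52 → 149/201 = 0.7413
  r2l: TP=162, FP=11+28+32+5=76 → 162/238 = 0.6807
  u2r: TP=237, FP=8+29+35+8=80 → 237/317 = 0.7476
Highest is class 'dos' with precision = 0.865.

0.865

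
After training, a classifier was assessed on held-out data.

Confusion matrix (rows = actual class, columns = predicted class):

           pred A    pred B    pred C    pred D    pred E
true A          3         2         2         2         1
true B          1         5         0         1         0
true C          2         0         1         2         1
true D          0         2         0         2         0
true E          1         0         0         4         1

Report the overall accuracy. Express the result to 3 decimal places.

0.364

Accuracy = trace / total = (3+5+1+2+1=12) / 33 = 12/33 = 0.364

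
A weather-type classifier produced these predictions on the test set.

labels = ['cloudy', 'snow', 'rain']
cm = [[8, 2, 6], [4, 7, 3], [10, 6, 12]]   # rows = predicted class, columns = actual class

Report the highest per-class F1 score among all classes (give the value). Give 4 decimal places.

0.4898

Per-class F1 score (2·TP/(2·TP+FP+FN)):
  cloudy: TP=8, FP=2+6=8, FN=4+10=14 → 16/38 = 0.42105
  snow: TP=7, FP=4+3=7, FN=2+6=8 → 14/29 = 0.48276
  rain: TP=12, FP=10+6=16, FN=6+3=9 → 24/49 = 0.48980
Highest is class 'rain' with F1 score = 0.4898.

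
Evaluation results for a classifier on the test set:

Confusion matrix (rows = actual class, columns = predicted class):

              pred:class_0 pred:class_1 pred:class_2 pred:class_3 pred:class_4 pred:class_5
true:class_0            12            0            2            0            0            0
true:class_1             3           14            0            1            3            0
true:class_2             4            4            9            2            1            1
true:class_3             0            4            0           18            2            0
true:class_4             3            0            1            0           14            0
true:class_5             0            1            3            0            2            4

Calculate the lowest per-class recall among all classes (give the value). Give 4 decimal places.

Per-class recall (TP/(TP+FN)):
  class_0: TP=12, FN=0+2+0+0+0=2 → 12/14 = 0.85714
  class_1: TP=14, FN=3+0+1+3+0=7 → 14/21 = 0.66667
  class_2: TP=9, FN=4+4+2+1+1=12 → 9/21 = 0.42857
  class_3: TP=18, FN=0+4+0+2+0=6 → 18/24 = 0.75000
  class_4: TP=14, FN=3+0+1+0+0=4 → 14/18 = 0.77778
  class_5: TP=4, FN=0+1+3+0+2=6 → 4/10 = 0.40000
Lowest is class 'class_5' with recall = 0.4000.

0.4000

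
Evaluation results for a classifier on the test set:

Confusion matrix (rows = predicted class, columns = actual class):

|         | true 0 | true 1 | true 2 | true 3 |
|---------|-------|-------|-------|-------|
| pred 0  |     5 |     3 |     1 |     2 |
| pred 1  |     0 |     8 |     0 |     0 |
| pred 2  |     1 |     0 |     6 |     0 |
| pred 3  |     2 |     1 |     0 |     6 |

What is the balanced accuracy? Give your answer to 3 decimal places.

Balanced accuracy = mean of per-class recall.
  0: recall = 5/8 = 0.6250
  1: recall = 8/12 = 0.6667
  2: recall = 6/7 = 0.8571
  3: recall = 6/8 = 0.7500
Mean = (0.6250 + 0.6667 + 0.8571 + 0.7500) / 4 = 0.725

0.725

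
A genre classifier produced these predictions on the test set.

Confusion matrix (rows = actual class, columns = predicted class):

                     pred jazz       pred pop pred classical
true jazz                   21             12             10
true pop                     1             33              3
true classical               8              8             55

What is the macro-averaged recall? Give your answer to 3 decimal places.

0.718

Per-class recall (TP/(TP+FN)):
  jazz: TP=21, FN=12+10=22 → 21/43 = 0.4884
  pop: TP=33, FN=1+3=4 → 33/37 = 0.8919
  classical: TP=55, FN=8+8=16 → 55/71 = 0.7746
Macro-recall = mean = (0.4884 + 0.8919 + 0.7746) / 3 = 0.718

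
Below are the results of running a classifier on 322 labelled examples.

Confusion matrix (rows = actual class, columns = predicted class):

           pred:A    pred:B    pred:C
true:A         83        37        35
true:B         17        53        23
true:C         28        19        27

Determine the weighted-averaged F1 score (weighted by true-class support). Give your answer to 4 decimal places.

0.5120

Per-class F1 score (2·TP/(2·TP+FP+FN)):
  A: TP=83, FP=17+28=45, FN=37+35=72 → 166/283 = 0.58657
  B: TP=53, FP=37+19=56, FN=17+23=40 → 106/202 = 0.52475
  C: TP=27, FP=35+23=58, FN=28+19=47 → 54/159 = 0.33962
Weighted-F1 score = Σ (supportᵢ/N)·F1 scoreᵢ with N=322: (155/322)·0.58657 + (93/322)·0.52475 + (74/322)·0.33962 = 0.5120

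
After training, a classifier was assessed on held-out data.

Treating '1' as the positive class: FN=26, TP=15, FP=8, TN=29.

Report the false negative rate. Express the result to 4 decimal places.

0.6341

FNR = FN/(FN+TP) = 26/(26+15) = 0.6341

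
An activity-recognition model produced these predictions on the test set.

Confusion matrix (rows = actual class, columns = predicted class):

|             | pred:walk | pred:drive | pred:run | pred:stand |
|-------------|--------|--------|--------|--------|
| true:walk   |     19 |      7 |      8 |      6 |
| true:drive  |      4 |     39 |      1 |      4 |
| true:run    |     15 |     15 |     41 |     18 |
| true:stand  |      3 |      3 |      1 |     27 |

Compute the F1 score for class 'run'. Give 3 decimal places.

One-vs-rest for 'run': TP = diagonal; FP = other classes predicted 'run'; FN = 'run' predicted as other.
F1 score = 2·TP/(2·TP+FP+FN).
run: TP=41, FP=8+1+1=10, FN=15+15+18=48 → 82/140 = 0.5857

0.586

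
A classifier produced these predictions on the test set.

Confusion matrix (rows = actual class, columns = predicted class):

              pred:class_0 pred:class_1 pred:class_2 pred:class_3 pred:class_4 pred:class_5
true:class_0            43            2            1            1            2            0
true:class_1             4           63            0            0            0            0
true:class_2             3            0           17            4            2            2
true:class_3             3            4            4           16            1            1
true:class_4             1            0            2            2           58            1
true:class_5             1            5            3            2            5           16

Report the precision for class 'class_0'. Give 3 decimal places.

0.782

Treat 'class_0' as positive and all other classes as negative.
precision = TP/(TP+FP).
class_0: TP=43, FP=4+3+3+1+1=12 → 43/55 = 0.7818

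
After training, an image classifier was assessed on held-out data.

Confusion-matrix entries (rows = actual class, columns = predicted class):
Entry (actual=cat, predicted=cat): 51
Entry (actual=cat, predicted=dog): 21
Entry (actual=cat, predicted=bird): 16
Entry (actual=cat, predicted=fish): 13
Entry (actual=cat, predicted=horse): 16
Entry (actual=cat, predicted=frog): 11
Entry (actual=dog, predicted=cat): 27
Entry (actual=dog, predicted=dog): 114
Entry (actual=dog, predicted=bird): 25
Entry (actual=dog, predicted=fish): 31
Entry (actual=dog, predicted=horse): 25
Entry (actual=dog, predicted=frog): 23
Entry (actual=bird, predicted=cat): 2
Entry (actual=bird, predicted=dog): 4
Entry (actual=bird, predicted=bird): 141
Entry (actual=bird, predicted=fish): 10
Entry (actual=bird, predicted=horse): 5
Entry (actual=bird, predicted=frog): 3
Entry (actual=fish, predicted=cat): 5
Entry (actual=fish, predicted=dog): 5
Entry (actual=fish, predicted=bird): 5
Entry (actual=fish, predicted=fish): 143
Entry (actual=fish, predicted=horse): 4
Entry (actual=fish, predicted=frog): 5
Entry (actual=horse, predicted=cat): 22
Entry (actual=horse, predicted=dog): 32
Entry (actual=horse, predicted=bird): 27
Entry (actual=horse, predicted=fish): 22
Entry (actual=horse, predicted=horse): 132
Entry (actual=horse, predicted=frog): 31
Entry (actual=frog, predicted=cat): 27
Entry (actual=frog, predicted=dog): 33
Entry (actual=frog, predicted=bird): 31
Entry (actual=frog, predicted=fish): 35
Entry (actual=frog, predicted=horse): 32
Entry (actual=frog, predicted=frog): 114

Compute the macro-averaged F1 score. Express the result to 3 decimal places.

0.551

Per-class F1 score (2·TP/(2·TP+FP+FN)):
  cat: TP=51, FP=27+2+5+22+27=83, FN=21+16+13+16+11=77 → 102/262 = 0.3893
  dog: TP=114, FP=21+4+5+32+33=95, FN=27+25+31+25+23=131 → 228/454 = 0.5022
  bird: TP=141, FP=16+25+5+27+31=104, FN=2+4+10+5+3=24 → 282/410 = 0.6878
  fish: TP=143, FP=13+31+10+22+35=111, FN=5+5+5+4+5=24 → 286/421 = 0.6793
  horse: TP=132, FP=16+25+5+4+32=82, FN=22+32+27+22+31=134 → 264/480 = 0.5500
  frog: TP=114, FP=11+23+3+5+31=73, FN=27+33+31+35+32=158 → 228/459 = 0.4967
Macro-F1 score = mean = (0.3893 + 0.5022 + 0.6878 + 0.6793 + 0.5500 + 0.4967) / 6 = 0.551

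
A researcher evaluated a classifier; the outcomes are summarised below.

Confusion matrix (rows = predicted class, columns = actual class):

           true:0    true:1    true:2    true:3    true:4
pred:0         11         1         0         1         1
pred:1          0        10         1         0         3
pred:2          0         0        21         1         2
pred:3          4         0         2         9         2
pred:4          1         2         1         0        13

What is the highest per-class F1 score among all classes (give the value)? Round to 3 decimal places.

Per-class F1 score (2·TP/(2·TP+FP+FN)):
  0: TP=11, FP=1+0+1+1=3, FN=0+0+4+1=5 → 22/30 = 0.7333
  1: TP=10, FP=0+1+0+3=4, FN=1+0+0+2=3 → 20/27 = 0.7407
  2: TP=21, FP=0+0+1+2=3, FN=0+1+2+1=4 → 42/49 = 0.8571
  3: TP=9, FP=4+0+2+2=8, FN=1+0+1+0=2 → 18/28 = 0.6429
  4: TP=13, FP=1+2+1+0=4, FN=1+3+2+2=8 → 26/38 = 0.6842
Highest is class '2' with F1 score = 0.857.

0.857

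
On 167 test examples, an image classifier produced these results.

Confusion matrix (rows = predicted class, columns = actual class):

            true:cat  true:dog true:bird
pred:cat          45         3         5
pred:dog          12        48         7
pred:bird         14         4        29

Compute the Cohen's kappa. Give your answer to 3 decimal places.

0.594

Observed agreement pₒ = trace/N = 122/167 = 0.7305
Expected agreement pₑ = Σ (rowᵢ·colᵢ)/N² = (71·53 + 55·67 + 41·47)/167² = 0.3362
κ = (pₒ − pₑ)/(1 − pₑ) = (0.7305 − 0.3362)/(1 − 0.3362) = 0.594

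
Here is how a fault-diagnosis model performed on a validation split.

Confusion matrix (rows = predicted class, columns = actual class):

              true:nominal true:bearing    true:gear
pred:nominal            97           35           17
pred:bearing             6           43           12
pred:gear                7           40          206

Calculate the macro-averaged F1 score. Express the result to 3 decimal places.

0.691

Per-class F1 score (2·TP/(2·TP+FP+FN)):
  nominal: TP=97, FP=35+17=52, FN=6+7=13 → 194/259 = 0.7490
  bearing: TP=43, FP=6+12=18, FN=35+40=75 → 86/179 = 0.4804
  gear: TP=206, FP=7+40=47, FN=17+12=29 → 412/488 = 0.8443
Macro-F1 score = mean = (0.7490 + 0.4804 + 0.8443) / 3 = 0.691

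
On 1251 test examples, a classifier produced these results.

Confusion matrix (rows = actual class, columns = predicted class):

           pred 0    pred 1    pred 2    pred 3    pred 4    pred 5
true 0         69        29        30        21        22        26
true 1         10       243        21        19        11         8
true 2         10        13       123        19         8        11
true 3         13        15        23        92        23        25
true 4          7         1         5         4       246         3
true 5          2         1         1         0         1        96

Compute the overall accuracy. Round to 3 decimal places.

Accuracy = trace / total = (69+243+123+92+246+96=869) / 1251 = 869/1251 = 0.695

0.695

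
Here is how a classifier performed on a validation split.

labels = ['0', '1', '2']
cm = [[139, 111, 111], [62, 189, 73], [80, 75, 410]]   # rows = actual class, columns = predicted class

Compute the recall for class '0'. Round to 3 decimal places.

0.385

Treat '0' as positive and all other classes as negative.
recall = TP/(TP+FN).
0: TP=139, FN=111+111=222 → 139/361 = 0.3850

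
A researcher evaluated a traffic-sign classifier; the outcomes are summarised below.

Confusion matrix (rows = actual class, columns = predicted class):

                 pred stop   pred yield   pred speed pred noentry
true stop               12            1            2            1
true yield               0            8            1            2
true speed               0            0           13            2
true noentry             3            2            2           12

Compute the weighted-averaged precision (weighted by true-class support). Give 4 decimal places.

Per-class precision (TP/(TP+FP)):
  stop: TP=12, FP=0+0+3=3 → 12/15 = 0.80000
  yield: TP=8, FP=1+0+2=3 → 8/11 = 0.72727
  speed: TP=13, FP=2+1+2=5 → 13/18 = 0.72222
  noentry: TP=12, FP=1+2+2=5 → 12/17 = 0.70588
Weighted-precision = Σ (supportᵢ/N)·precisionᵢ with N=61: (16/61)·0.80000 + (11/61)·0.72727 + (15/61)·0.72222 + (19/61)·0.70588 = 0.7384

0.7384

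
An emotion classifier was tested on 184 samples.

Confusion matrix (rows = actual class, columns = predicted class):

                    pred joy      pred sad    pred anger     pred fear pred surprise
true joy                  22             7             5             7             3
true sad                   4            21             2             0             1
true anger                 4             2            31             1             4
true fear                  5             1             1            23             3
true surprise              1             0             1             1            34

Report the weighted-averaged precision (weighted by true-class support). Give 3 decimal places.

0.707

Per-class precision (TP/(TP+FP)):
  joy: TP=22, FP=4+4+5+1=14 → 22/36 = 0.6111
  sad: TP=21, FP=7+2+1+0=10 → 21/31 = 0.6774
  anger: TP=31, FP=5+2+1+1=9 → 31/40 = 0.7750
  fear: TP=23, FP=7+0+1+1=9 → 23/32 = 0.7188
  surprise: TP=34, FP=3+1+4+3=11 → 34/45 = 0.7556
Weighted-precision = Σ (supportᵢ/N)·precisionᵢ with N=184: (44/184)·0.6111 + (28/184)·0.6774 + (42/184)·0.7750 + (33/184)·0.7188 + (37/184)·0.7556 = 0.707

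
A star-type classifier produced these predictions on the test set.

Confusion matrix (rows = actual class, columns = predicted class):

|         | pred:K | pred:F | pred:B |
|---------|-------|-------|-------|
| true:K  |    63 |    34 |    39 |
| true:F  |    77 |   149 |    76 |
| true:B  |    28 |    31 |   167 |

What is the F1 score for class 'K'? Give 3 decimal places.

0.414

Take TP from the diagonal, FP from the rest of the 'K' prediction marginal, FN from the rest of the 'K' actual marginal.
F1 score = 2·TP/(2·TP+FP+FN).
K: TP=63, FP=77+28=105, FN=34+39=73 → 126/304 = 0.4145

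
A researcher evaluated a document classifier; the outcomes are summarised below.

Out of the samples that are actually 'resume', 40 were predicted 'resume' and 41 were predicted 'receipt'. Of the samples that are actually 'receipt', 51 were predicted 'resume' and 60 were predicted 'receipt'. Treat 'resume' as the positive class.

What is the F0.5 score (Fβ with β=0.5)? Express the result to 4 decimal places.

0.4494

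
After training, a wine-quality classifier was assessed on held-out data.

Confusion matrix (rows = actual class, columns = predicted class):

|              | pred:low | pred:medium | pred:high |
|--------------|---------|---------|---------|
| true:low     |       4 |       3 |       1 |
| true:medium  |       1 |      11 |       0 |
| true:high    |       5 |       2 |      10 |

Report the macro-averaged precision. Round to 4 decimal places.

0.6655

Per-class precision (TP/(TP+FP)):
  low: TP=4, FP=1+5=6 → 4/10 = 0.40000
  medium: TP=11, FP=3+2=5 → 11/16 = 0.68750
  high: TP=10, FP=1+0=1 → 10/11 = 0.90909
Macro-precision = mean = (0.40000 + 0.68750 + 0.90909) / 3 = 0.6655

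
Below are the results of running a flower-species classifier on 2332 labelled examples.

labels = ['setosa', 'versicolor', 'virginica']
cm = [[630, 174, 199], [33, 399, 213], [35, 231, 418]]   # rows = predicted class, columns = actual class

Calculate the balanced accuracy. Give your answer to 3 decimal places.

Balanced accuracy = mean of per-class recall.
  setosa: recall = 630/698 = 0.9026
  versicolor: recall = 399/804 = 0.4963
  virginica: recall = 418/830 = 0.5036
Mean = (0.9026 + 0.4963 + 0.5036) / 3 = 0.634

0.634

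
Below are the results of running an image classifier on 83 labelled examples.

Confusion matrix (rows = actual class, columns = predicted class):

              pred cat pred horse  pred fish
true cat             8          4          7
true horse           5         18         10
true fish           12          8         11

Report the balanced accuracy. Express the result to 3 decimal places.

Balanced accuracy = mean of per-class recall.
  cat: recall = 8/19 = 0.4211
  horse: recall = 18/33 = 0.5455
  fish: recall = 11/31 = 0.3548
Mean = (0.4211 + 0.5455 + 0.3548) / 3 = 0.440

0.440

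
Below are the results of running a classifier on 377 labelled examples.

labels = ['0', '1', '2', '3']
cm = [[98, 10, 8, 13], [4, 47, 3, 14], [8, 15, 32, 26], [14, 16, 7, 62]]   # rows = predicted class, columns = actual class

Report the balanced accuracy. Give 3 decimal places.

Balanced accuracy = mean of per-class recall.
  0: recall = 98/124 = 0.7903
  1: recall = 47/88 = 0.5341
  2: recall = 32/50 = 0.6400
  3: recall = 62/115 = 0.5391
Mean = (0.7903 + 0.5341 + 0.6400 + 0.5391) / 4 = 0.626

0.626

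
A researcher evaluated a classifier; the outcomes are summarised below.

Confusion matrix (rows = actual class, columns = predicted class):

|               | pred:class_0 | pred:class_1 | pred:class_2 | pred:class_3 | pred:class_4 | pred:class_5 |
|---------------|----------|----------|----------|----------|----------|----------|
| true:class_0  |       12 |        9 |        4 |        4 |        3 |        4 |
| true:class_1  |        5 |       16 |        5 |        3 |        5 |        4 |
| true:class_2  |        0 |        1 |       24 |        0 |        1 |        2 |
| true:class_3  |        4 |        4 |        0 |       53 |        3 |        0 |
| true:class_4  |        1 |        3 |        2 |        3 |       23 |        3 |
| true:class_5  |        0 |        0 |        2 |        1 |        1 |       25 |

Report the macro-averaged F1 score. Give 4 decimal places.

Per-class F1 score (2·TP/(2·TP+FP+FN)):
  class_0: TP=12, FP=5+0+4+1+0=10, FN=9+4+4+3+4=24 → 24/58 = 0.41379
  class_1: TP=16, FP=9+1+4+3+0=17, FN=5+5+3+5+4=22 → 32/71 = 0.45070
  class_2: TP=24, FP=4+5+0+2+2=13, FN=0+1+0+1+2=4 → 48/65 = 0.73846
  class_3: TP=53, FP=4+3+0+3+1=11, FN=4+4+0+3+0=11 → 106/128 = 0.82813
  class_4: TP=23, FP=3+5+1+3+1=13, FN=1+3+2+3+3=12 → 46/71 = 0.64789
  class_5: TP=25, FP=4+4+2+0+3=13, FN=0+0+2+1+1=4 → 50/67 = 0.74627
Macro-F1 score = mean = (0.41379 + 0.45070 + 0.73846 + 0.82813 + 0.64789 + 0.74627) / 6 = 0.6375

0.6375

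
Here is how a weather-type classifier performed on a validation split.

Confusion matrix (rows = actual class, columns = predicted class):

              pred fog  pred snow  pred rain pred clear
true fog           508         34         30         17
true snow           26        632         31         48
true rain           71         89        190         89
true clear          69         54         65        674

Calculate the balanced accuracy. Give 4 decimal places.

Balanced accuracy = mean of per-class recall.
  fog: recall = 508/589 = 0.86248
  snow: recall = 632/737 = 0.85753
  rain: recall = 190/439 = 0.43280
  clear: recall = 674/862 = 0.78190
Mean = (0.86248 + 0.85753 + 0.43280 + 0.78190) / 4 = 0.7337

0.7337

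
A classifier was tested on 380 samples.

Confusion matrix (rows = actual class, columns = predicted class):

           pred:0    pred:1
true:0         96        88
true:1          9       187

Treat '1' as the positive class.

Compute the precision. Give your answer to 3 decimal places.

0.680

Precision = TP/(TP+FP) = 187/(187+88) = 187/275 = 0.680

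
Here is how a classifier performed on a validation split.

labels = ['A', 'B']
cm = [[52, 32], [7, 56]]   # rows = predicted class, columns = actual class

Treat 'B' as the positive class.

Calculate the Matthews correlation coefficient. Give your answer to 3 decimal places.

MCC = (TP·TN − FP·FN) / √((TP+FP)(TP+FN)(TN+FP)(TN+FN))
Numerator = 56·52 − 7·32 = 2688
Denominator = √(63·88·59·84) = √27476064 = 5241.7615
MCC = 2688 / 5241.7615 = 0.513

0.513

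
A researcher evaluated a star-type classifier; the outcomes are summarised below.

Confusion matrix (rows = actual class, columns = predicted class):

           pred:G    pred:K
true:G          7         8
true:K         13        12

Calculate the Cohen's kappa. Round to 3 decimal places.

-0.050

Observed agreement pₒ = trace/N = 19/40 = 0.4750
Expected agreement pₑ = Σ (rowᵢ·colᵢ)/N² = (15·20 + 25·20)/40² = 0.5000
κ = (pₒ − pₑ)/(1 − pₑ) = (0.4750 − 0.5000)/(1 − 0.5000) = -0.050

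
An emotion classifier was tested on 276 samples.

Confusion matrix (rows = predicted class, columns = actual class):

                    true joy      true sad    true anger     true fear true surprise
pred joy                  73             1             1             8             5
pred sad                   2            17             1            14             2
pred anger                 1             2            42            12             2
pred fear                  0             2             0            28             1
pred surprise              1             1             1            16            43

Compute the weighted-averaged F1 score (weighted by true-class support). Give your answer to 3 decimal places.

Per-class F1 score (2·TP/(2·TP+FP+FN)):
  joy: TP=73, FP=1+1+8+5=15, FN=2+1+0+1=4 → 146/165 = 0.8848
  sad: TP=17, FP=2+1+14+2=19, FN=1+2+2+1=6 → 34/59 = 0.5763
  anger: TP=42, FP=1+2+12+2=17, FN=1+1+0+1=3 → 84/104 = 0.8077
  fear: TP=28, FP=0+2+0+1=3, FN=8+14+12+16=50 → 56/109 = 0.5138
  surprise: TP=43, FP=1+1+1+16=19, FN=5+2+2+1=10 → 86/115 = 0.7478
Weighted-F1 score = Σ (supportᵢ/N)·F1 scoreᵢ with N=276: (77/276)·0.8848 + (23/276)·0.5763 + (45/276)·0.8077 + (78/276)·0.5138 + (53/276)·0.7478 = 0.715

0.715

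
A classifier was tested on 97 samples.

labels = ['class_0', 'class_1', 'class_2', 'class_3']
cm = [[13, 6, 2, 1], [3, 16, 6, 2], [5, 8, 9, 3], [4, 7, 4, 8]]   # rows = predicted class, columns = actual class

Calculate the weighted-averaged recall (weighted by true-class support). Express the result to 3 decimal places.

0.474

Per-class recall (TP/(TP+FN)):
  class_0: TP=13, FN=3+5+4=12 → 13/25 = 0.5200
  class_1: TP=16, FN=6+8+7=21 → 16/37 = 0.4324
  class_2: TP=9, FN=2+6+4=12 → 9/21 = 0.4286
  class_3: TP=8, FN=1+2+3=6 → 8/14 = 0.5714
Weighted-recall = Σ (supportᵢ/N)·recallᵢ with N=97: (25/97)·0.5200 + (37/97)·0.4324 + (21/97)·0.4286 + (14/97)·0.5714 = 0.474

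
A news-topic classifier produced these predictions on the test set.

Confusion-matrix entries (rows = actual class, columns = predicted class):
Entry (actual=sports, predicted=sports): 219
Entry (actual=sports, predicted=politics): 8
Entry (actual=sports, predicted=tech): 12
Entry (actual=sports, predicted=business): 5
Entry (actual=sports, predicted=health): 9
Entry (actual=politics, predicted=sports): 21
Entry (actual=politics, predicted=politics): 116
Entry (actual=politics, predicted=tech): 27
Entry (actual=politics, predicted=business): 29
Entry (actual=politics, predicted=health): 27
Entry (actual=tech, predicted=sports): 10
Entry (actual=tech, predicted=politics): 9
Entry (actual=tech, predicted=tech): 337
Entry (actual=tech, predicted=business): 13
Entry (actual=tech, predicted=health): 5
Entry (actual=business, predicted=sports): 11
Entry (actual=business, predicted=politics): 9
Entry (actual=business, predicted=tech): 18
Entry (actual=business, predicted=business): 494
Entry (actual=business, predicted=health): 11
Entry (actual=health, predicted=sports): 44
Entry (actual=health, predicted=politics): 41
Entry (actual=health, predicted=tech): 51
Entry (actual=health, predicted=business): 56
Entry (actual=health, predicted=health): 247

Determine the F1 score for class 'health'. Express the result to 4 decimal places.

0.6694

F1 score = 2·TP/(2·TP+FP+FN).
health: TP=247, FP=9+27+5+11=52, FN=44+41+51+56=192 → 494/738 = 0.66938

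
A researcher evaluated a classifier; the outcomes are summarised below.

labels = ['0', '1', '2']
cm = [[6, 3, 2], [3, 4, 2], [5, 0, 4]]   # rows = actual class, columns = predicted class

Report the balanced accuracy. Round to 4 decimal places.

0.4781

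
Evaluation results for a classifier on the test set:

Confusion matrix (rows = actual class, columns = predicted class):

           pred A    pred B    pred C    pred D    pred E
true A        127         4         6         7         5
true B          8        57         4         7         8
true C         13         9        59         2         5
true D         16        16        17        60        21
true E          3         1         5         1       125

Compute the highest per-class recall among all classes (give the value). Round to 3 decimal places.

0.926

Per-class recall (TP/(TP+FN)):
  A: TP=127, FN=4+6+7+5=22 → 127/149 = 0.8523
  B: TP=57, FN=8+4+7+8=27 → 57/84 = 0.6786
  C: TP=59, FN=13+9+2+5=29 → 59/88 = 0.6705
  D: TP=60, FN=16+16+17+21=70 → 60/130 = 0.4615
  E: TP=125, FN=3+1+5+1=10 → 125/135 = 0.9259
Highest is class 'E' with recall = 0.926.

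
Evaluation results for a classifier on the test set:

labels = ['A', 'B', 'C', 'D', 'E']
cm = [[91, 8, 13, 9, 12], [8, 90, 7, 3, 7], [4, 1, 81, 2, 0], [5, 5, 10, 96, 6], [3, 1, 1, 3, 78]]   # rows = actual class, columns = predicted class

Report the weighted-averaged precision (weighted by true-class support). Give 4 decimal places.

Per-class precision (TP/(TP+FP)):
  A: TP=91, FP=8+4+5+3=20 → 91/111 = 0.81982
  B: TP=90, FP=8+1+5+1=15 → 90/105 = 0.85714
  C: TP=81, FP=13+7+10+1=31 → 81/112 = 0.72321
  D: TP=96, FP=9+3+2+3=17 → 96/113 = 0.84956
  E: TP=78, FP=12+7+0+6=25 → 78/103 = 0.75728
Weighted-precision = Σ (supportᵢ/N)·precisionᵢ with N=544: (133/544)·0.81982 + (115/544)·0.85714 + (88/544)·0.72321 + (122/544)·0.84956 + (86/544)·0.75728 = 0.8089

0.8089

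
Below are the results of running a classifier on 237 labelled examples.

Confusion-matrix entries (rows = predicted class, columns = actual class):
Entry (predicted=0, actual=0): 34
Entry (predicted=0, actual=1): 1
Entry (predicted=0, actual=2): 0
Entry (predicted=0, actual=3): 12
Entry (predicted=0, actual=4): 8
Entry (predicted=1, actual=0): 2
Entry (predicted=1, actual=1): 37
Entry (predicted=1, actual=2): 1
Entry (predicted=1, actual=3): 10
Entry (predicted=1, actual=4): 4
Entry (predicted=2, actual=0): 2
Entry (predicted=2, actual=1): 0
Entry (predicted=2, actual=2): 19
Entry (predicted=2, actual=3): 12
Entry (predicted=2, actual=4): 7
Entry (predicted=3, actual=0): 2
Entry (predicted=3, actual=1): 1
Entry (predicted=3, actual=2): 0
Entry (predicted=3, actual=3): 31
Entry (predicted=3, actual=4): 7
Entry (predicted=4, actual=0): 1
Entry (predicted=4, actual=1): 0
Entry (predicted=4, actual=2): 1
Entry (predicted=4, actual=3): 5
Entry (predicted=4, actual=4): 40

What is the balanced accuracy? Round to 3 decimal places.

0.746

Balanced accuracy = mean of per-class recall.
  0: recall = 34/41 = 0.8293
  1: recall = 37/39 = 0.9487
  2: recall = 19/21 = 0.9048
  3: recall = 31/70 = 0.4429
  4: recall = 40/66 = 0.6061
Mean = (0.8293 + 0.9487 + 0.9048 + 0.4429 + 0.6061) / 5 = 0.746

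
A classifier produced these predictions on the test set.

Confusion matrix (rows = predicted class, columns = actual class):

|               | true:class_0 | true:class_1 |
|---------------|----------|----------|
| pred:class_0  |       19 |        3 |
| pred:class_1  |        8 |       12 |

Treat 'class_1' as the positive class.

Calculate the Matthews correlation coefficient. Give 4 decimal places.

MCC = (TP·TN − FP·FN) / √((TP+FP)(TP+FN)(TN+FP)(TN+FN))
Numerator = 12·19 − 8·3 = 204
Denominator = √(20·15·27·22) = √178200 = 422.1374
MCC = 204 / 422.1374 = 0.4833

0.4833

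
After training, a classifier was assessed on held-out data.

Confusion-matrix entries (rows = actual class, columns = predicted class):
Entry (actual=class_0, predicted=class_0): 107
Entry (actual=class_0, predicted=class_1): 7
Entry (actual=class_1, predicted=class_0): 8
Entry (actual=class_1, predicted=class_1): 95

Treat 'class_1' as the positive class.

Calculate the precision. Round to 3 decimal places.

Precision = TP/(TP+FP) = 95/(95+7) = 95/102 = 0.931

0.931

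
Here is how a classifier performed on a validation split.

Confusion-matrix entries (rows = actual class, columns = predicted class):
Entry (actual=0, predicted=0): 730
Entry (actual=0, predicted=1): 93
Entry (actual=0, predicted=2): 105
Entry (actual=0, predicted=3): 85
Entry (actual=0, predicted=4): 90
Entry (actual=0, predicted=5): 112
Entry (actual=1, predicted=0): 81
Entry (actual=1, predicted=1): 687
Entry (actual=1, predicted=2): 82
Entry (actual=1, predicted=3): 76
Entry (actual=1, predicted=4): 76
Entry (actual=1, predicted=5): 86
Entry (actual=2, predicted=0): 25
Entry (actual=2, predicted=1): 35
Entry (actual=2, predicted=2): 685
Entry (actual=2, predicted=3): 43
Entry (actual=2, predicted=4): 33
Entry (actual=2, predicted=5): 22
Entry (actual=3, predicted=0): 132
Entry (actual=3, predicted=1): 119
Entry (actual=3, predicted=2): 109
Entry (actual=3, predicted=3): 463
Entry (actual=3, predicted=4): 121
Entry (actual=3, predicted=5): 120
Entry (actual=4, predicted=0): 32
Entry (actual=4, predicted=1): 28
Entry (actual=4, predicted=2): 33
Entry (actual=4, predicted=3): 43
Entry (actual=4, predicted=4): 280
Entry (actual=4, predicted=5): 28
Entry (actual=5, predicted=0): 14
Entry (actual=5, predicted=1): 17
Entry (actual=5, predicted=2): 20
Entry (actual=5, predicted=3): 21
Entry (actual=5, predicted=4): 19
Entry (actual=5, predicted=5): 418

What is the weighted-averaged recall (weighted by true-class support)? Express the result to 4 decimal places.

Per-class recall (TP/(TP+FN)):
  0: TP=730, FN=93+105+85+90+112=485 → 730/1215 = 0.60082
  1: TP=687, FN=81+82+76+76+86=401 → 687/1088 = 0.63143
  2: TP=685, FN=25+35+43+33+22=158 → 685/843 = 0.81257
  3: TP=463, FN=132+119+109+121+120=601 → 463/1064 = 0.43515
  4: TP=280, FN=32+28+33+43+28=164 → 280/444 = 0.63063
  5: TP=418, FN=14+17+20+21+19=91 → 418/509 = 0.82122
Weighted-recall = Σ (supportᵢ/N)·recallᵢ with N=5163: (1215/5163)·0.60082 + (1088/5163)·0.63143 + (843/5163)·0.81257 + (1064/5163)·0.43515 + (444/5163)·0.63063 + (509/5163)·0.82122 = 0.6320

0.6320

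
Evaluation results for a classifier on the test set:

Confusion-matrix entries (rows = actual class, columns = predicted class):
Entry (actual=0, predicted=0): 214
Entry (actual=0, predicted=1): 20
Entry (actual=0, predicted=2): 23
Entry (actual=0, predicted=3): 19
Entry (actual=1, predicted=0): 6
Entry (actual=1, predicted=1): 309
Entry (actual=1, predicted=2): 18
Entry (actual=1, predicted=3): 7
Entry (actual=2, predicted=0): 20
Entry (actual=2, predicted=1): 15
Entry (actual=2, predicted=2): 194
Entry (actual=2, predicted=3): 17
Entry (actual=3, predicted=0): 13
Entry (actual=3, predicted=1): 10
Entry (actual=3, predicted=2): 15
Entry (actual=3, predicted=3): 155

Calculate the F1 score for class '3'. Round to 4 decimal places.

One-vs-rest for '3': TP = diagonal; FP = other classes predicted '3'; FN = '3' predicted as other.
F1 score = 2·TP/(2·TP+FP+FN).
3: TP=155, FP=19+7+17=43, FN=13+10+15=38 → 310/391 = 0.79284

0.7928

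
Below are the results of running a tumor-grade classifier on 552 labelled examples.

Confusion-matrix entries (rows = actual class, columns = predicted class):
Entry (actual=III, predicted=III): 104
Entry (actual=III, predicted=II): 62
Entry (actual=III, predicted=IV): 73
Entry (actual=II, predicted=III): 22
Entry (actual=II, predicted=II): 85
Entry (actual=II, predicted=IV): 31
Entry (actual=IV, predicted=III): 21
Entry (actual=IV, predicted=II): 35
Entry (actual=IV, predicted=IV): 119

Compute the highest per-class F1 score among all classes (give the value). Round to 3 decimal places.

0.598

Per-class F1 score (2·TP/(2·TP+FP+FN)):
  III: TP=104, FP=22+21=43, FN=62+73=135 → 208/386 = 0.5389
  II: TP=85, FP=62+35=97, FN=22+31=53 → 170/320 = 0.5313
  IV: TP=119, FP=73+31=104, FN=21+35=56 → 238/398 = 0.5980
Highest is class 'IV' with F1 score = 0.598.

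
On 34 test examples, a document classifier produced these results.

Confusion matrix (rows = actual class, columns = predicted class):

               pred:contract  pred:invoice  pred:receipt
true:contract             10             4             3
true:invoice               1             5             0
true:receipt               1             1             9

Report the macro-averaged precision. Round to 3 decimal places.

Per-class precision (TP/(TP+FP)):
  contract: TP=10, FP=1+1=2 → 10/12 = 0.8333
  invoice: TP=5, FP=4+1=5 → 5/10 = 0.5000
  receipt: TP=9, FP=3+0=3 → 9/12 = 0.7500
Macro-precision = mean = (0.8333 + 0.5000 + 0.7500) / 3 = 0.694

0.694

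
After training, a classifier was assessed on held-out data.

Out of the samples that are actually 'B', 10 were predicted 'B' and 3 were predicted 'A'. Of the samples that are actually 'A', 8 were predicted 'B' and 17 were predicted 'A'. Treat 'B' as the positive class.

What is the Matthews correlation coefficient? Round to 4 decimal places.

0.4268

MCC = (TP·TN − FP·FN) / √((TP+FP)(TP+FN)(TN+FP)(TN+FN))
Numerator = 10·17 − 8·3 = 146
Denominator = √(18·13·25·20) = √117000 = 342.0526
MCC = 146 / 342.0526 = 0.4268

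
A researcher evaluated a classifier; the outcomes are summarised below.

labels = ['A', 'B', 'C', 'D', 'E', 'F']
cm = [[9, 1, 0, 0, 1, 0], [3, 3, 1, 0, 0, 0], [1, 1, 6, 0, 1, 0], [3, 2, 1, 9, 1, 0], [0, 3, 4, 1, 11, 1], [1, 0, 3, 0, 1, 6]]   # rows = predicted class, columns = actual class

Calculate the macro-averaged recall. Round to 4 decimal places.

Per-class recall (TP/(TP+FN)):
  A: TP=9, FN=3+1+3+0+1=8 → 9/17 = 0.52941
  B: TP=3, FN=1+1+2+3+0=7 → 3/10 = 0.30000
  C: TP=6, FN=0+1+1+4+3=9 → 6/15 = 0.40000
  D: TP=9, FN=0+0+0+1+0=1 → 9/10 = 0.90000
  E: TP=11, FN=1+0+1+1+1=4 → 11/15 = 0.73333
  F: TP=6, FN=0+0+0+0+1=1 → 6/7 = 0.85714
Macro-recall = mean = (0.52941 + 0.30000 + 0.40000 + 0.90000 + 0.73333 + 0.85714) / 6 = 0.6200

0.6200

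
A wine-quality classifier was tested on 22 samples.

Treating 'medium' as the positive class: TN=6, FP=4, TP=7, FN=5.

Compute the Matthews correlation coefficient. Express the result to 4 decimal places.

MCC = (TP·TN − FP·FN) / √((TP+FP)(TP+FN)(TN+FP)(TN+FN))
Numerator = 7·6 − 4·5 = 22
Denominator = √(11·12·10·11) = √14520 = 120.4990
MCC = 22 / 120.4990 = 0.1826

0.1826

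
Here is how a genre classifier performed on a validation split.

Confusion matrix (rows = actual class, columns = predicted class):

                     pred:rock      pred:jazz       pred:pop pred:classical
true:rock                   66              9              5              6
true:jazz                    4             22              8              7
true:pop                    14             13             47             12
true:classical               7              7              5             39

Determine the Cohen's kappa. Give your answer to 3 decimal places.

0.515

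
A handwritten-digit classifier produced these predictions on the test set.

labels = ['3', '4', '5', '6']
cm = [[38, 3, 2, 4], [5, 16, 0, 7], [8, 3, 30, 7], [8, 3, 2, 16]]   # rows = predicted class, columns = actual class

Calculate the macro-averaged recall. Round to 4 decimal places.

0.6593

Per-class recall (TP/(TP+FN)):
  3: TP=38, FN=5+8+8=21 → 38/59 = 0.64407
  4: TP=16, FN=3+3+3=9 → 16/25 = 0.64000
  5: TP=30, FN=2+0+2=4 → 30/34 = 0.88235
  6: TP=16, FN=4+7+7=18 → 16/34 = 0.47059
Macro-recall = mean = (0.64407 + 0.64000 + 0.88235 + 0.47059) / 4 = 0.6593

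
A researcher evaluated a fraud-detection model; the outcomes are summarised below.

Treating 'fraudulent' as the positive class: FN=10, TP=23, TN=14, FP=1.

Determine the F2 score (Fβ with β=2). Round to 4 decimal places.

0.7372

Fβ = (1+β²)·TP / ((1+β²)·TP + β²·FN + FP), with β²=4
= 5·23 / (5·23 + 4·10 + 1) = 0.7372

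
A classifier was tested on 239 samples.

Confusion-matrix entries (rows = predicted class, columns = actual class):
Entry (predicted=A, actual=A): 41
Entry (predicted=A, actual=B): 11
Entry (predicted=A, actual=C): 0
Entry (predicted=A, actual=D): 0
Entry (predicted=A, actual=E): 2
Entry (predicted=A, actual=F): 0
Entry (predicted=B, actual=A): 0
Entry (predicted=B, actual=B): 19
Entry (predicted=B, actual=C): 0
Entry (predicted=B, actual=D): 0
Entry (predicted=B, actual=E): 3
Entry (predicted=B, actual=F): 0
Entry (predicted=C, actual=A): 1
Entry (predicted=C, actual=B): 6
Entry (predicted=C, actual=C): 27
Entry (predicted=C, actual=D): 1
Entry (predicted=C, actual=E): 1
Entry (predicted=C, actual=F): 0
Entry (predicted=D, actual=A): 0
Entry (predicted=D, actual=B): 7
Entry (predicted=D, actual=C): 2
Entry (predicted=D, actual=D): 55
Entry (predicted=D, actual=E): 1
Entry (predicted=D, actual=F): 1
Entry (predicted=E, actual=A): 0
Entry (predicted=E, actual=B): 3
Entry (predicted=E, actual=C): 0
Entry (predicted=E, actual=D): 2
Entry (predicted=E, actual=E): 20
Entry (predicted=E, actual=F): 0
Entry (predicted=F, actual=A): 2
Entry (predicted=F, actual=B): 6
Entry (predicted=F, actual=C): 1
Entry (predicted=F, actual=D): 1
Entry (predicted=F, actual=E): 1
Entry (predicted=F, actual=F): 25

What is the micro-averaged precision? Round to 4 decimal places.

0.7824

Micro-averaging pools counts across classes: ΣTP=187, ΣFP=52, ΣFN=52.
Micro-precision = TP/(TP+FP) on pooled counts = 0.7824 (equals overall accuracy in single-label multiclass).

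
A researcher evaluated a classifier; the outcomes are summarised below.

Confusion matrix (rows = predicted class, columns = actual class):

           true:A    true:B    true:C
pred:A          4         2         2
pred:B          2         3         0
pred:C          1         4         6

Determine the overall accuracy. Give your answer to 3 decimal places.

0.542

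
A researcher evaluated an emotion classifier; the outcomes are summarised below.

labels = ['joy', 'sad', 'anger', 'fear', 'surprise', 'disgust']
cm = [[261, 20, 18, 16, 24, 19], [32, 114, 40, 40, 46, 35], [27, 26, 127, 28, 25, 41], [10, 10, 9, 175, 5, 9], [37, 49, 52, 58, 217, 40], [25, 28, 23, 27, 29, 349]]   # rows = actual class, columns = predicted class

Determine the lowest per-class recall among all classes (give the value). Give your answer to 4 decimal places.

Per-class recall (TP/(TP+FN)):
  joy: TP=261, FN=20+18+16+24+19=97 → 261/358 = 0.72905
  sad: TP=114, FN=32+40+40+46+35=193 → 114/307 = 0.37134
  anger: TP=127, FN=27+26+28+25+41=147 → 127/274 = 0.46350
  fear: TP=175, FN=10+10+9+5+9=43 → 175/218 = 0.80275
  surprise: TP=217, FN=37+49+52+58+40=236 → 217/453 = 0.47903
  disgust: TP=349, FN=25+28+23+27+29=132 → 349/481 = 0.72557
Lowest is class 'sad' with recall = 0.3713.

0.3713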